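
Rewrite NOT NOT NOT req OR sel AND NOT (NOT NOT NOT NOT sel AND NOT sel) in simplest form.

NOT req OR sel

NOT NOT NOT req OR sel AND NOT (NOT NOT NOT NOT sel AND NOT sel)
= NOT NOT NOT req OR sel AND (NOT NOT NOT sel OR sel)   [De Morgan]
= NOT NOT NOT req OR sel AND (NOT sel OR sel)   [double negation]
= NOT NOT NOT req OR sel   [complement / identity]
= NOT req OR sel   [double negation]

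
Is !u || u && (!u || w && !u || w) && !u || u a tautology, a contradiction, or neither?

tautology

!u || u && (!u || w && !u || w) && !u || u
= !u || u && (!u || w) && !u || u   — absorption
= !u || u && !u || u   — absorption
= !u || u   — complement / identity
= true   — complement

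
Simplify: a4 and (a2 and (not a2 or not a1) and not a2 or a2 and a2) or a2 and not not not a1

a4 and (a2 and (not a2 or not a1) and not a2 or a2 and a2) or a2 and not not not a1
= a4 and (a2 and not a2 or a2 and a2) or a2 and not not not a1   — absorption
= a4 and a2 or a2 and not not not a1   — distribution
= a4 and a2 or a2 and not a1   — double negation
= a2 and (a4 or not a1)   — distribution

a2 and (a4 or not a1)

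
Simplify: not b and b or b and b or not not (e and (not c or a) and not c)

not b and b or b and b or not not (e and (not c or a) and not c)
= not b and b or b and b or not not (e and not c)   — absorption
= b or not not (e and not c)   — distribution
= b or e and not c   — double negation

b or e and not c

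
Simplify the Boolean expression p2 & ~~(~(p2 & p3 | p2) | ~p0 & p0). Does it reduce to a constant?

0

p2 & ~~(~(p2 & p3 | p2) | ~p0 & p0)
= p2 & ~~~(p2 & p3 | p2)
= p2 & ~~~p2
= p2 & ~p2
= 0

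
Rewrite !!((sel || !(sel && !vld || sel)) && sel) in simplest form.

sel

!!((sel || !(sel && !vld || sel)) && sel)
= !!((sel || !sel) && sel)
= !!sel
= sel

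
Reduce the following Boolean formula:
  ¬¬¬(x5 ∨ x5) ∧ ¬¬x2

¬¬¬(x5 ∨ x5) ∧ ¬¬x2
= ¬¬¬x5 ∧ ¬¬x2   (idempotence)
= ¬x5 ∧ ¬¬x2   (double negation)
= ¬x5 ∧ x2   (double negation)

¬x5 ∧ x2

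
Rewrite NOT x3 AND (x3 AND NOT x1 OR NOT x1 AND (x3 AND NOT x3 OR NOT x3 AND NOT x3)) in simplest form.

NOT x3 AND (x3 AND NOT x1 OR NOT x1 AND (x3 AND NOT x3 OR NOT x3 AND NOT x3))
= NOT x3 AND (x3 AND NOT x1 OR NOT x1 AND NOT x3)   — distribution
= NOT x3 AND NOT x1   — distribution

NOT x3 AND NOT x1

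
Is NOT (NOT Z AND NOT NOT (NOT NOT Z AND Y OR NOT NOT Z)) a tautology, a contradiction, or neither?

tautology

NOT (NOT Z AND NOT NOT (NOT NOT Z AND Y OR NOT NOT Z))
= NOT (NOT Z AND NOT NOT NOT NOT Z)
= NOT (NOT Z AND NOT NOT Z)
= Z OR NOT Z
= TRUE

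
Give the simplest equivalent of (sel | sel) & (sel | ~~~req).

sel

(sel | sel) & (sel | ~~~req)
= (sel | sel) & (sel | ~req)   (double negation)
= sel & ~req | sel   (distribution)
= sel   (absorption)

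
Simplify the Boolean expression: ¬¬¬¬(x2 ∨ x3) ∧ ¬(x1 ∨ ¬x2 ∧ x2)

(x2 ∨ x3) ∧ ¬x1

¬¬¬¬(x2 ∨ x3) ∧ ¬(x1 ∨ ¬x2 ∧ x2)
= ¬¬(x2 ∨ x3) ∧ ¬(x1 ∨ ¬x2 ∧ x2)   — double negation
= (x2 ∨ x3) ∧ ¬(x1 ∨ ¬x2 ∧ x2)   — double negation
= (x2 ∨ x3) ∧ ¬x1   — complement / identity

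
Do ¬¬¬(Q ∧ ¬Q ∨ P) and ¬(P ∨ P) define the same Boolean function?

E1: ¬¬¬(Q ∧ ¬Q ∨ P)
    = ¬¬¬P
    = ¬P
E2: ¬(P ∨ P)
    = ¬P
Both reduce to ¬P, so they are equivalent.

Yes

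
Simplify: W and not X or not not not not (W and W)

W and not X or not not not not (W and W)
= W and not X or not not not not W   (idempotence)
= W and not X or not not W   (double negation)
= W and not X or W   (double negation)
= W   (absorption)

W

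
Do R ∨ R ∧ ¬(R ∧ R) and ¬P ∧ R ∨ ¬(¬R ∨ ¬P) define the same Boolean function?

Yes

E1: R ∨ R ∧ ¬(R ∧ R)
    = R ∨ R ∧ ¬R   [idempotence]
    = R   [complement / identity]
E2: ¬P ∧ R ∨ ¬(¬R ∨ ¬P)
    = ¬P ∧ R ∨ R ∧ P   [De Morgan]
    = R   [distribution]
Both reduce to R, so they are equivalent.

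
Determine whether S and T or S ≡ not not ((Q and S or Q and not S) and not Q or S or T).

E1: S and T or S
    = S   [absorption]
E2: not not ((Q and S or Q and not S) and not Q or S or T)
    = (Q and S or Q and not S) and not Q or S or T   [double negation]
    = Q and not Q or S or T   [distribution]
    = S or T   [complement / identity]
These differ: at Q=1, S=0, T=1, E1 = 0 but E2 = 1.

No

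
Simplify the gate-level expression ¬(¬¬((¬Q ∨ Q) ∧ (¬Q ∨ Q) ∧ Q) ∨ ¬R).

¬Q ∧ R

¬(¬¬((¬Q ∨ Q) ∧ (¬Q ∨ Q) ∧ Q) ∨ ¬R)
= ¬((¬Q ∨ Q) ∧ (¬Q ∨ Q) ∧ Q) ∧ R   [De Morgan]
= ¬((¬Q ∨ Q) ∧ Q) ∧ R   [complement / identity]
= ¬Q ∧ R   [complement / identity]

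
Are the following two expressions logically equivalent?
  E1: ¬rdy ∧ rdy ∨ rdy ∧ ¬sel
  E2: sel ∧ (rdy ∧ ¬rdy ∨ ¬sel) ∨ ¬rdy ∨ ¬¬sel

E1: ¬rdy ∧ rdy ∨ rdy ∧ ¬sel
    = rdy ∧ ¬sel   [complement / identity]
E2: sel ∧ (rdy ∧ ¬rdy ∨ ¬sel) ∨ ¬rdy ∨ ¬¬sel
    = sel ∧ (rdy ∧ ¬rdy ∨ ¬sel) ∨ ¬rdy ∨ sel   [double negation]
    = sel ∧ ¬sel ∨ ¬rdy ∨ sel   [complement / identity]
    = ¬rdy ∨ sel   [complement / identity]
These differ: at rdy=0, sel=0, E1 = 0 but E2 = 1.

No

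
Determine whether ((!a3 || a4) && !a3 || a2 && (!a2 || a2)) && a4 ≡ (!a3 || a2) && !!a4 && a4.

E1: ((!a3 || a4) && !a3 || a2 && (!a2 || a2)) && a4
    = (!a3 || a2 && (!a2 || a2)) && a4
    = (!a3 || a2) && a4
E2: (!a3 || a2) && !!a4 && a4
    = (!a3 || a2) && a4 && a4
    = (!a3 || a2) && a4
Both reduce to (!a3 || a2) && a4, so they are equivalent.

Yes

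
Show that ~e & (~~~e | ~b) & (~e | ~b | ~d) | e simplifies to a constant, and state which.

1

~e & (~~~e | ~b) & (~e | ~b | ~d) | e
= ~e & (~e | ~b) & (~e | ~b | ~d) | e
= ~e & (~e | ~b) | e
= ~e | e
= 1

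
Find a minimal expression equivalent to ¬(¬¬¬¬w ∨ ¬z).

¬w ∧ z

¬(¬¬¬¬w ∨ ¬z)
= ¬¬¬w ∧ z   [De Morgan]
= ¬w ∧ z   [double negation]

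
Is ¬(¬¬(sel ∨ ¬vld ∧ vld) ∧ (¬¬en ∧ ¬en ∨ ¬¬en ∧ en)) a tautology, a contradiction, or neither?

neither

¬(¬¬(sel ∨ ¬vld ∧ vld) ∧ (¬¬en ∧ ¬en ∨ ¬¬en ∧ en))
= ¬(¬¬sel ∧ (¬¬en ∧ ¬en ∨ ¬¬en ∧ en))   [complement / identity]
= ¬(¬¬sel ∧ ¬¬en)   [distribution]
= ¬sel ∨ ¬en   [De Morgan]
This depends on en, sel, so it is not a constant.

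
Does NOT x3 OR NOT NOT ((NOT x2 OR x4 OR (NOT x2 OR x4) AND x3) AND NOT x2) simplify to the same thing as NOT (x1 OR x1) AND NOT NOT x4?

E1: NOT x3 OR NOT NOT ((NOT x2 OR x4 OR (NOT x2 OR x4) AND x3) AND NOT x2)
    = NOT x3 OR NOT NOT ((NOT x2 OR x4) AND NOT x2)   — absorption
    = NOT x3 OR NOT NOT NOT x2   — absorption
    = NOT x3 OR NOT x2   — double negation
E2: NOT (x1 OR x1) AND NOT NOT x4
    = NOT (x1 OR x1) AND x4   — double negation
    = NOT x1 AND x4   — idempotence
These differ: at x1=1, x2=0, x3=0, x4=1, E1 = 1 but E2 = 0.

No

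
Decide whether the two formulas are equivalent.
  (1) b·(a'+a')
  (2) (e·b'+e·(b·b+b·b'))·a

No

E1: b·(a'+a')
    = b·a'
E2: (e·b'+e·(b·b+b·b'))·a
    = (e·b'+e·b)·a
    = e·a
These differ: at a=0, b=1, e=1, E1 = 1 but E2 = 0.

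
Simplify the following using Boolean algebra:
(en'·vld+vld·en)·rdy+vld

vld

(en'·vld+vld·en)·rdy+vld
= vld·rdy+vld   (distribution)
= vld   (absorption)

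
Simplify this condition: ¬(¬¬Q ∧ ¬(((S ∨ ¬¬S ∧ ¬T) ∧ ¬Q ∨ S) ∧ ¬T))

¬(¬¬Q ∧ ¬(((S ∨ ¬¬S ∧ ¬T) ∧ ¬Q ∨ S) ∧ ¬T))
= ¬(¬¬Q ∧ ¬(((S ∨ S ∧ ¬T) ∧ ¬Q ∨ S) ∧ ¬T))   (double negation)
= ¬(¬¬Q ∧ ¬((S ∧ ¬Q ∨ S) ∧ ¬T))   (absorption)
= ¬(¬¬Q ∧ ¬(S ∧ ¬T))   (absorption)
= ¬Q ∨ S ∧ ¬T   (De Morgan)

¬Q ∨ S ∧ ¬T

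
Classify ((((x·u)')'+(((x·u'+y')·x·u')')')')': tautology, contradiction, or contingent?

contingent

((((x·u)')'+(((x·u'+y')·x·u')')')')'
= ((x·u)'·((x·u'+y')·x·u')')'
= x·u+(x·u'+y')·x·u'
= x·u+x·u'
= x
This depends on x, so it is not a constant.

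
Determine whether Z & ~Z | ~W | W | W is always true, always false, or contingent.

always true

Z & ~Z | ~W | W | W
= ~W | W | W   [complement / identity]
= ~W | W   [idempotence]
= 1   [complement]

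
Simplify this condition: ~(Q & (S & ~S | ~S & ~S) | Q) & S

~Q & S

~(Q & (S & ~S | ~S & ~S) | Q) & S
= ~(Q & ~S & ~S | Q) & S   [complement / identity]
= ~(Q & ~S | Q) & S   [idempotence]
= ~Q & S   [absorption]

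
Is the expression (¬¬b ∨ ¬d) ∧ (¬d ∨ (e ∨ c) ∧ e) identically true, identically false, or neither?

(¬¬b ∨ ¬d) ∧ (¬d ∨ (e ∨ c) ∧ e)
= (¬¬b ∨ ¬d) ∧ (¬d ∨ e)   — absorption
= ¬¬b ∧ e ∨ ¬d   — distribution
= b ∧ e ∨ ¬d   — double negation
This depends on b, d, e, so it is not a constant.

neither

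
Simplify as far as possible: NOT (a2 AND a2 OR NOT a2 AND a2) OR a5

NOT (a2 AND a2 OR NOT a2 AND a2) OR a5
= NOT (a2 AND a2) OR a5   [complement / identity]
= NOT a2 OR a5   [idempotence]

NOT a2 OR a5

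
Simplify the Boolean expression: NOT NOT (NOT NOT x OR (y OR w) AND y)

NOT NOT (NOT NOT x OR (y OR w) AND y)
= NOT NOT (NOT NOT x OR y)
= NOT NOT (x OR y)
= x OR y

x OR y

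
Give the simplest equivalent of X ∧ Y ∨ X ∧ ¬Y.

X

X ∧ Y ∨ X ∧ ¬Y
= X ∧ (Y ∨ ¬Y)   — distribution
= X   — complement / identity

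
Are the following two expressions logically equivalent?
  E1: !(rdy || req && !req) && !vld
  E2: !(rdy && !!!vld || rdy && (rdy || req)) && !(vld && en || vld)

Yes

E1: !(rdy || req && !req) && !vld
    = !rdy && !vld
E2: !(rdy && !!!vld || rdy && (rdy || req)) && !(vld && en || vld)
    = !(rdy && !!!vld || rdy && (rdy || req)) && !vld
    = !(rdy && !vld || rdy && (rdy || req)) && !vld
    = !(rdy && !vld || rdy) && !vld
    = !rdy && !vld
Both reduce to !rdy && !vld, so they are equivalent.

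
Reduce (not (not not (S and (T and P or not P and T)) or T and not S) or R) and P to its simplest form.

(not T or R) and P

(not (not not (S and (T and P or not P and T)) or T and not S) or R) and P
= (not (S and (T and P or not P and T) or T and not S) or R) and P   [double negation]
= (not (S and T or T and not S) or R) and P   [distribution]
= (not T or R) and P   [distribution]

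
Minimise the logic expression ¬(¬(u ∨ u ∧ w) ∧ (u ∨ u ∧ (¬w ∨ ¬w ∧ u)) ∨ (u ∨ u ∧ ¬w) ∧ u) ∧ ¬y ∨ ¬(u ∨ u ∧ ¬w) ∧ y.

¬(¬(u ∨ u ∧ w) ∧ (u ∨ u ∧ (¬w ∨ ¬w ∧ u)) ∨ (u ∨ u ∧ ¬w) ∧ u) ∧ ¬y ∨ ¬(u ∨ u ∧ ¬w) ∧ y
= ¬(¬(u ∨ u ∧ w) ∧ (u ∨ u ∧ ¬w) ∨ (u ∨ u ∧ ¬w) ∧ u) ∧ ¬y ∨ ¬(u ∨ u ∧ ¬w) ∧ y   [absorption]
= ¬(¬u ∧ (u ∨ u ∧ ¬w) ∨ (u ∨ u ∧ ¬w) ∧ u) ∧ ¬y ∨ ¬(u ∨ u ∧ ¬w) ∧ y   [absorption]
= ¬(u ∨ u ∧ ¬w) ∧ ¬y ∨ ¬(u ∨ u ∧ ¬w) ∧ y   [distribution]
= ¬(u ∨ u ∧ ¬w)   [distribution]
= ¬u   [absorption]

¬u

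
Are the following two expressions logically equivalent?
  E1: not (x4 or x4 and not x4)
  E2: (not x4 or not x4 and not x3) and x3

No

E1: not (x4 or x4 and not x4)
    = not x4   — complement / identity
E2: (not x4 or not x4 and not x3) and x3
    = not x4 and x3   — absorption
These differ: at x3=0, x4=0, E1 = 1 but E2 = 0.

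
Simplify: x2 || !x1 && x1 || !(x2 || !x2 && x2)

true

x2 || !x1 && x1 || !(x2 || !x2 && x2)
= x2 || !(x2 || !x2 && x2)   [complement / identity]
= x2 || !x2   [complement / identity]
= true   [complement]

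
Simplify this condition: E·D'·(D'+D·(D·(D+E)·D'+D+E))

E·D'

E·D'·(D'+D·(D·(D+E)·D'+D+E))
= E·D'·(D'+D·(D·D'+D+E))   — absorption
= E·D'·(D'+D·(D+E))   — complement / identity
= E·D'·(D'+D)   — absorption
= E·D'   — complement / identity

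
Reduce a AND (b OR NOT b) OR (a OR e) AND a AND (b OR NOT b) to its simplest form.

a AND (b OR NOT b) OR (a OR e) AND a AND (b OR NOT b)
= a AND (b OR NOT b) OR a AND (b OR NOT b)   [absorption]
= a AND (b OR NOT b)   [idempotence]
= a   [complement / identity]

a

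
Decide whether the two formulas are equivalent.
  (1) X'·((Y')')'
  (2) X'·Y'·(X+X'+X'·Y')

E1: X'·((Y')')'
    = X'·Y'   [double negation]
E2: X'·Y'·(X+X'+X'·Y')
    = X'·Y'·(X+X')   [absorption]
    = X'·Y'   [complement / identity]
Both reduce to X'·Y', so they are equivalent.

Yes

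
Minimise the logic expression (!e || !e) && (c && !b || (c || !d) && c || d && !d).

(!e || !e) && (c && !b || (c || !d) && c || d && !d)
= (!e || !e) && (c && !b || (c || !d) && c)   [complement / identity]
= (!e || !e) && (c && !b || c)   [absorption]
= (!e || !e) && c   [absorption]
= !e && c   [idempotence]

!e && c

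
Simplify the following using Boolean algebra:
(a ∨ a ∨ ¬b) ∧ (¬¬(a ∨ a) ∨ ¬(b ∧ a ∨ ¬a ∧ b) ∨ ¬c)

(a ∨ a ∨ ¬b) ∧ (¬¬(a ∨ a) ∨ ¬(b ∧ a ∨ ¬a ∧ b) ∨ ¬c)
= (a ∨ a ∨ ¬b) ∧ (¬¬(a ∨ a) ∨ ¬b ∨ ¬c)   [distribution]
= (a ∨ a ∨ ¬b) ∧ (a ∨ a ∨ ¬b ∨ ¬c)   [double negation]
= a ∨ a ∨ ¬b   [absorption]
= a ∨ ¬b   [idempotence]

a ∨ ¬b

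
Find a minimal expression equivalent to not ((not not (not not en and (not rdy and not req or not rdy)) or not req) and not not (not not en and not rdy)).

not en or rdy

not ((not not (not not en and (not rdy and not req or not rdy)) or not req) and not not (not not en and not rdy))
= not ((not not (not not en and not rdy) or not req) and not not (not not en and not rdy))   (absorption)
= not not not (not not en and not rdy)   (absorption)
= not not (not en or rdy)   (De Morgan)
= not en or rdy   (double negation)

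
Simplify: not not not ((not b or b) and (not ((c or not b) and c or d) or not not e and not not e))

not not not ((not b or b) and (not ((c or not b) and c or d) or not not e and not not e))
= not not not ((not b or b) and (not ((c or not b) and c or d) or not not e))   — idempotence
= not not not (not ((c or not b) and c or d) or not not e)   — complement / identity
= not (not ((c or not b) and c or d) or not not e)   — double negation
= not (not (c or d) or not not e)   — absorption
= (c or d) and not e   — De Morgan

(c or d) and not e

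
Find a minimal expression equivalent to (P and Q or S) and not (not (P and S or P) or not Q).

(P and Q or S) and not (not (P and S or P) or not Q)
= (P and Q or S) and not (not P or not Q)
= (P and Q or S) and P and Q
= P and Q

P and Q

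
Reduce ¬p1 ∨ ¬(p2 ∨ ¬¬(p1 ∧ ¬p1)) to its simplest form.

¬p1 ∨ ¬p2

¬p1 ∨ ¬(p2 ∨ ¬¬(p1 ∧ ¬p1))
= ¬p1 ∨ ¬(p2 ∨ p1 ∧ ¬p1)   (double negation)
= ¬p1 ∨ ¬p2   (complement / identity)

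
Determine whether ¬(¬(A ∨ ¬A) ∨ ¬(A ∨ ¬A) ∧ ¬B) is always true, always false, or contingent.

¬(¬(A ∨ ¬A) ∨ ¬(A ∨ ¬A) ∧ ¬B)
= ¬¬(A ∨ ¬A)
= A ∨ ¬A
= True

always true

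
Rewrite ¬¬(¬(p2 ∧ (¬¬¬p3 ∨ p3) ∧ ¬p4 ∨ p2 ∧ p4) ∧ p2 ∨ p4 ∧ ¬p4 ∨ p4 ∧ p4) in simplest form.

¬¬(¬(p2 ∧ (¬¬¬p3 ∨ p3) ∧ ¬p4 ∨ p2 ∧ p4) ∧ p2 ∨ p4 ∧ ¬p4 ∨ p4 ∧ p4)
= ¬¬(¬(p2 ∧ (¬p3 ∨ p3) ∧ ¬p4 ∨ p2 ∧ p4) ∧ p2 ∨ p4 ∧ ¬p4 ∨ p4 ∧ p4)
= ¬¬(¬(p2 ∧ ¬p4 ∨ p2 ∧ p4) ∧ p2 ∨ p4 ∧ ¬p4 ∨ p4 ∧ p4)
= ¬(p2 ∧ ¬p4 ∨ p2 ∧ p4) ∧ p2 ∨ p4 ∧ ¬p4 ∨ p4 ∧ p4
= ¬p2 ∧ p2 ∨ p4 ∧ ¬p4 ∨ p4 ∧ p4
= p4 ∧ ¬p4 ∨ p4 ∧ p4
= p4

p4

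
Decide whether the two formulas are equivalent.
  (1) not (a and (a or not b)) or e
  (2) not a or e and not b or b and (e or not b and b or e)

Yes

E1: not (a and (a or not b)) or e
    = not a or e
E2: not a or e and not b or b and (e or not b and b or e)
    = not a or e and not b or b and (e or e)
    = not a or e and not b or b and e
    = not a or e
Both reduce to not a or e, so they are equivalent.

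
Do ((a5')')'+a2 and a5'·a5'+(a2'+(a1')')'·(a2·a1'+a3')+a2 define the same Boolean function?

Yes

E1: ((a5')')'+a2
    = a5'+a2   [double negation]
E2: a5'·a5'+(a2'+(a1')')'·(a2·a1'+a3')+a2
    = a5'·a5'+a2·a1'·(a2·a1'+a3')+a2   [De Morgan]
    = a5'·a5'+a2·a1'+a2   [absorption]
    = a5'·a5'+a2   [absorption]
    = a5'+a2   [idempotence]
Both reduce to a5'+a2, so they are equivalent.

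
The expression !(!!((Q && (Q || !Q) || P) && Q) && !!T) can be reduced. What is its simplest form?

!(!!((Q && (Q || !Q) || P) && Q) && !!T)
= !(!!((Q || P) && Q) && !!T)   [complement / identity]
= !((Q || P) && Q) || !T   [De Morgan]
= !Q || !T   [absorption]

!Q || !T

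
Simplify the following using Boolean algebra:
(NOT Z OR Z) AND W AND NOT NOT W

W

(NOT Z OR Z) AND W AND NOT NOT W
= (NOT Z OR Z) AND W AND W   — double negation
= W AND W   — complement / identity
= W   — idempotence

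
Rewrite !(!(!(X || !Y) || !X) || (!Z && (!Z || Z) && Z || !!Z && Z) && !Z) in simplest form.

!(!(!(X || !Y) || !X) || (!Z && (!Z || Z) && Z || !!Z && Z) && !Z)
= !(!(!(X || !Y) || !X) || (!Z && (!Z || Z) && Z || Z && Z) && !Z)   [double negation]
= !((X || !Y) && X || (!Z && (!Z || Z) && Z || Z && Z) && !Z)   [De Morgan]
= !(X || (!Z && (!Z || Z) && Z || Z && Z) && !Z)   [absorption]
= !(X || (!Z && Z || Z && Z) && !Z)   [complement / identity]
= !(X || Z && !Z)   [distribution]
= !X   [complement / identity]

!X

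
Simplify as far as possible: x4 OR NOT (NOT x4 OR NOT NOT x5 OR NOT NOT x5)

x4 OR NOT (NOT x4 OR NOT NOT x5 OR NOT NOT x5)
= x4 OR NOT (NOT x4 OR NOT NOT x5)   [idempotence]
= x4 OR x4 AND NOT x5   [De Morgan]
= x4   [absorption]

x4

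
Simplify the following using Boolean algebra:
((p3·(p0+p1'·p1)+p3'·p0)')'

((p3·(p0+p1'·p1)+p3'·p0)')'
= ((p3·p0+p3'·p0)')'
= (p0')'
= p0

p0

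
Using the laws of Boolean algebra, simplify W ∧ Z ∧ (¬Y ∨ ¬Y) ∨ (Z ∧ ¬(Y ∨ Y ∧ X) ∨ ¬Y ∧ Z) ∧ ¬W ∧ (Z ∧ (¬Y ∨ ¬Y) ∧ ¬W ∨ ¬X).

W ∧ Z ∧ (¬Y ∨ ¬Y) ∨ (Z ∧ ¬(Y ∨ Y ∧ X) ∨ ¬Y ∧ Z) ∧ ¬W ∧ (Z ∧ (¬Y ∨ ¬Y) ∧ ¬W ∨ ¬X)
= W ∧ Z ∧ (¬Y ∨ ¬Y) ∨ Z ∧ (¬(Y ∨ Y ∧ X) ∨ ¬Y) ∧ ¬W ∧ (Z ∧ (¬Y ∨ ¬Y) ∧ ¬W ∨ ¬X)   — distribution
= W ∧ Z ∧ (¬Y ∨ ¬Y) ∨ Z ∧ (¬Y ∨ ¬Y) ∧ ¬W ∧ (Z ∧ (¬Y ∨ ¬Y) ∧ ¬W ∨ ¬X)   — absorption
= W ∧ Z ∧ (¬Y ∨ ¬Y) ∨ Z ∧ (¬Y ∨ ¬Y) ∧ ¬W   — absorption
= Z ∧ (¬Y ∨ ¬Y)   — distribution
= Z ∧ ¬Y   — idempotence

Z ∧ ¬Y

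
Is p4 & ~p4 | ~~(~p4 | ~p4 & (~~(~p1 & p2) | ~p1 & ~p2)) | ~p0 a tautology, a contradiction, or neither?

neither

p4 & ~p4 | ~~(~p4 | ~p4 & (~~(~p1 & p2) | ~p1 & ~p2)) | ~p0
= p4 & ~p4 | ~~(~p4 | ~p4 & (~p1 & p2 | ~p1 & ~p2)) | ~p0   (double negation)
= p4 & ~p4 | ~~(~p4 | ~p4 & ~p1) | ~p0   (distribution)
= p4 & ~p4 | ~~~p4 | ~p0   (absorption)
= ~~~p4 | ~p0   (complement / identity)
= ~p4 | ~p0   (double negation)
This depends on p0, p4, so it is not a constant.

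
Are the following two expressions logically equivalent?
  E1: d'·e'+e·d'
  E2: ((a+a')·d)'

Yes

E1: d'·e'+e·d'
    = d'
E2: ((a+a')·d)'
    = d'
Both reduce to d', so they are equivalent.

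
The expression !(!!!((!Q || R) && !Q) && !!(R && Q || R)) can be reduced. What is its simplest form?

!Q || !R

!(!!!((!Q || R) && !Q) && !!(R && Q || R))
= !(!!!!Q && !!(R && Q || R))
= !(!!Q && !!(R && Q || R))
= !Q || !(R && Q || R)
= !Q || !R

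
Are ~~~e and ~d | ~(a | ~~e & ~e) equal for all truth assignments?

E1: ~~~e
    = ~e
E2: ~d | ~(a | ~~e & ~e)
    = ~d | ~(a | e & ~e)
    = ~d | ~a
These differ: at a=1, d=0, e=1, E1 = 0 but E2 = 1.

No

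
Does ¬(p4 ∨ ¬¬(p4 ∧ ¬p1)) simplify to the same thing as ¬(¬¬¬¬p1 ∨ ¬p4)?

E1: ¬(p4 ∨ ¬¬(p4 ∧ ¬p1))
    = ¬(p4 ∨ p4 ∧ ¬p1)   — double negation
    = ¬p4   — absorption
E2: ¬(¬¬¬¬p1 ∨ ¬p4)
    = ¬¬¬p1 ∧ p4   — De Morgan
    = ¬p1 ∧ p4   — double negation
These differ: at p1=0, p4=0, E1 = 1 but E2 = 0.

No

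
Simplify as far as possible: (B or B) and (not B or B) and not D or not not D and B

(B or B) and (not B or B) and not D or not not D and B
= (B and not B or B) and not D or not not D and B   — distribution
= B and not D or not not D and B   — complement / identity
= B and not D or D and B   — double negation
= B   — distribution

B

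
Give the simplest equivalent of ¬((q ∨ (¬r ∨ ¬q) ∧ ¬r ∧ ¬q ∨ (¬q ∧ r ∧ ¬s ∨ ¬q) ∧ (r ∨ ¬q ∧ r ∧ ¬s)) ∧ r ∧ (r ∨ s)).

¬r

¬((q ∨ (¬r ∨ ¬q) ∧ ¬r ∧ ¬q ∨ (¬q ∧ r ∧ ¬s ∨ ¬q) ∧ (r ∨ ¬q ∧ r ∧ ¬s)) ∧ r ∧ (r ∨ s))
= ¬((q ∨ ¬r ∧ ¬q ∨ (¬q ∧ r ∧ ¬s ∨ ¬q) ∧ (r ∨ ¬q ∧ r ∧ ¬s)) ∧ r ∧ (r ∨ s))   — absorption
= ¬((q ∨ ¬r ∧ ¬q ∨ ¬q ∧ r ∨ ¬q ∧ r ∧ ¬s) ∧ r ∧ (r ∨ s))   — distribution
= ¬((q ∨ ¬r ∧ ¬q ∨ ¬q ∧ r) ∧ r ∧ (r ∨ s))   — absorption
= ¬((q ∨ ¬q) ∧ r ∧ (r ∨ s))   — distribution
= ¬(r ∧ (r ∨ s))   — complement / identity
= ¬r   — absorption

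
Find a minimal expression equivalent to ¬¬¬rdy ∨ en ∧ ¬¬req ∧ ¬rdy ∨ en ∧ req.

¬rdy ∨ en ∧ req

¬¬¬rdy ∨ en ∧ ¬¬req ∧ ¬rdy ∨ en ∧ req
= ¬¬¬rdy ∨ en ∧ req ∧ ¬rdy ∨ en ∧ req   [double negation]
= ¬¬¬rdy ∨ en ∧ req   [absorption]
= ¬rdy ∨ en ∧ req   [double negation]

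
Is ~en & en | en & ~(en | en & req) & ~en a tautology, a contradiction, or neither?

contradiction

~en & en | en & ~(en | en & req) & ~en
= ~en & en | en & ~en & ~en   [absorption]
= (en | en & ~en) & ~en   [distribution]
= en & ~en   [complement / identity]
= 0   [complement]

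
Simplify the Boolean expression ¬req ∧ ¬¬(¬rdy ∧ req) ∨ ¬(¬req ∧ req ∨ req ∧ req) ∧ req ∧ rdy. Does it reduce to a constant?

¬req ∧ ¬¬(¬rdy ∧ req) ∨ ¬(¬req ∧ req ∨ req ∧ req) ∧ req ∧ rdy
= ¬req ∧ ¬¬(¬rdy ∧ req) ∨ ¬req ∧ req ∧ rdy   — distribution
= (¬¬(¬rdy ∧ req) ∨ req ∧ rdy) ∧ ¬req   — distribution
= (¬rdy ∧ req ∨ req ∧ rdy) ∧ ¬req   — double negation
= req ∧ ¬req   — distribution
= False   — complement

False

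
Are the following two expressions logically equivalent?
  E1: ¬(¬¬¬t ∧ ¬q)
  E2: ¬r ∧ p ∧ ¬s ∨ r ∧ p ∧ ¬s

E1: ¬(¬¬¬t ∧ ¬q)
    = ¬(¬t ∧ ¬q)
    = t ∨ q
E2: ¬r ∧ p ∧ ¬s ∨ r ∧ p ∧ ¬s
    = p ∧ ¬s
These differ: at p=0, q=1, r=0, s=0, t=1, E1 = 1 but E2 = 0.

No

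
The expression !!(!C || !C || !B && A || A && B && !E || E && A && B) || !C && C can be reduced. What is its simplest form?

!C || A

!!(!C || !C || !B && A || A && B && !E || E && A && B) || !C && C
= !!(!C || !C || !B && A || A && B && !E || E && A && B)   — complement / identity
= !!(!C || !C || !B && A || A && B)   — distribution
= !!(!C || !B && A || A && B)   — idempotence
= !!(!C || A)   — distribution
= !C || A   — double negation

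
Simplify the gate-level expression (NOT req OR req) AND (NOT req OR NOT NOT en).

NOT req OR en

(NOT req OR req) AND (NOT req OR NOT NOT en)
= (NOT req OR req) AND (NOT req OR en)
= NOT req OR en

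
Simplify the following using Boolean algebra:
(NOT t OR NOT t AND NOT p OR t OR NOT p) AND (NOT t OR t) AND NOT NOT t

(NOT t OR NOT t AND NOT p OR t OR NOT p) AND (NOT t OR t) AND NOT NOT t
= (NOT t OR t OR NOT p) AND (NOT t OR t) AND NOT NOT t   — absorption
= (NOT t OR t) AND NOT NOT t   — absorption
= (NOT t OR t) AND t   — double negation
= t   — complement / identity

t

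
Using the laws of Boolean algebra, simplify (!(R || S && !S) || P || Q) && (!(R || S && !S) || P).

(!(R || S && !S) || P || Q) && (!(R || S && !S) || P)
= !(R || S && !S) || P   (absorption)
= !R || P   (complement / identity)

!R || P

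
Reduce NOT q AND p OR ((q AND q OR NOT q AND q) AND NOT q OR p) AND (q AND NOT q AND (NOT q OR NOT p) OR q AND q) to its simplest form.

NOT q AND p OR ((q AND q OR NOT q AND q) AND NOT q OR p) AND (q AND NOT q AND (NOT q OR NOT p) OR q AND q)
= NOT q AND p OR (q AND NOT q OR p) AND (q AND NOT q AND (NOT q OR NOT p) OR q AND q)
= NOT q AND p OR (q AND NOT q OR p) AND (q AND NOT q OR q AND q)
= NOT q AND p OR p AND (q AND NOT q OR q AND q)
= NOT q AND p OR p AND q
= p

p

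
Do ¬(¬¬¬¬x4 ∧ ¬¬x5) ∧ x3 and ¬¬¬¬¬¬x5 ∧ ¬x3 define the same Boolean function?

No

E1: ¬(¬¬¬¬x4 ∧ ¬¬x5) ∧ x3
    = ¬(¬¬x4 ∧ ¬¬x5) ∧ x3
    = (¬x4 ∨ ¬x5) ∧ x3
E2: ¬¬¬¬¬¬x5 ∧ ¬x3
    = ¬¬¬¬x5 ∧ ¬x3
    = ¬¬x5 ∧ ¬x3
    = x5 ∧ ¬x3
These differ: at x3=1, x4=0, x5=0, E1 = 1 but E2 = 0.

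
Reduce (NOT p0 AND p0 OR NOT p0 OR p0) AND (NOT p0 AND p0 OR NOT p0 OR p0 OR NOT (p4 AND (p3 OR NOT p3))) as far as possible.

TRUE

(NOT p0 AND p0 OR NOT p0 OR p0) AND (NOT p0 AND p0 OR NOT p0 OR p0 OR NOT (p4 AND (p3 OR NOT p3)))
= (NOT p0 AND p0 OR NOT p0 OR p0) AND (NOT p0 AND p0 OR NOT p0 OR p0 OR NOT p4)
= NOT p0 AND p0 OR NOT p0 OR p0
= NOT p0 OR p0
= TRUE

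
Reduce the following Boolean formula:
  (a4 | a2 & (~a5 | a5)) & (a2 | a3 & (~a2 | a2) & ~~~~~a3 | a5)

(a4 | a2 & (~a5 | a5)) & (a2 | a3 & (~a2 | a2) & ~~~~~a3 | a5)
= (a4 | a2) & (a2 | a3 & (~a2 | a2) & ~~~~~a3 | a5)   (complement / identity)
= (a4 | a2) & (a2 | a3 & (~a2 | a2) & ~~~a3 | a5)   (double negation)
= (a4 | a2) & (a2 | a3 & ~~~a3 | a5)   (complement / identity)
= (a4 | a2) & (a2 | a3 & ~a3 | a5)   (double negation)
= a4 & (a3 & ~a3 | a5) | a2   (distribution)
= a4 & a5 | a2   (complement / identity)

a4 & a5 | a2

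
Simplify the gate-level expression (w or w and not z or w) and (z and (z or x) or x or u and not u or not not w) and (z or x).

w and (z or x)

(w or w and not z or w) and (z and (z or x) or x or u and not u or not not w) and (z or x)
= (w or w and not z or w) and (z and (z or x) or x or not not w) and (z or x)   (complement / identity)
= (w or w) and (z and (z or x) or x or not not w) and (z or x)   (absorption)
= (w or w) and (z and (z or x) or x or w) and (z or x)   (double negation)
= w and (z and (z or x) or x or w) and (z or x)   (idempotence)
= w and (z or x or w) and (z or x)   (absorption)
= w and (z or x)   (absorption)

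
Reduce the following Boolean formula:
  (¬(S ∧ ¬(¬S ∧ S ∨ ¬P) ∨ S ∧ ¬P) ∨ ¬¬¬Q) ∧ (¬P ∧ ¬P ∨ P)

(¬(S ∧ ¬(¬S ∧ S ∨ ¬P) ∨ S ∧ ¬P) ∨ ¬¬¬Q) ∧ (¬P ∧ ¬P ∨ P)
= (¬(S ∧ ¬(¬S ∧ S ∨ ¬P) ∨ S ∧ ¬P) ∨ ¬¬¬Q) ∧ (¬P ∨ P)   (idempotence)
= ¬(S ∧ ¬(¬S ∧ S ∨ ¬P) ∨ S ∧ ¬P) ∨ ¬¬¬Q   (complement / identity)
= ¬(S ∧ ¬¬P ∨ S ∧ ¬P) ∨ ¬¬¬Q   (complement / identity)
= ¬(S ∧ P ∨ S ∧ ¬P) ∨ ¬¬¬Q   (double negation)
= ¬(S ∧ P ∨ S ∧ ¬P) ∨ ¬Q   (double negation)
= ¬S ∨ ¬Q   (distribution)

¬S ∨ ¬Q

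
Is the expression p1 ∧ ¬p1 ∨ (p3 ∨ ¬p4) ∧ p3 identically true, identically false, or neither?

neither

p1 ∧ ¬p1 ∨ (p3 ∨ ¬p4) ∧ p3
= (p3 ∨ ¬p4) ∧ p3
= p3
This depends on p3, so it is not a constant.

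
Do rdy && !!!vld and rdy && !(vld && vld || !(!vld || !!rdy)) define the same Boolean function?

Yes

E1: rdy && !!!vld
    = rdy && !vld   (double negation)
E2: rdy && !(vld && vld || !(!vld || !!rdy))
    = rdy && !(vld && vld || vld && !rdy)   (De Morgan)
    = rdy && !(vld || vld && !rdy)   (idempotence)
    = rdy && !vld   (absorption)
Both reduce to rdy && !vld, so they are equivalent.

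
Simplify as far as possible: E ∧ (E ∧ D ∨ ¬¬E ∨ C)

E ∧ (E ∧ D ∨ ¬¬E ∨ C)
= E ∧ (E ∧ D ∨ E ∨ C)   [double negation]
= E ∧ (E ∨ C)   [absorption]
= E   [absorption]

E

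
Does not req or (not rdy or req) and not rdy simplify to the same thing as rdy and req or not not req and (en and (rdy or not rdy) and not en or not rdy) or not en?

E1: not req or (not rdy or req) and not rdy
    = not req or not rdy   (absorption)
E2: rdy and req or not not req and (en and (rdy or not rdy) and not en or not rdy) or not en
    = rdy and req or not not req and (en and not en or not rdy) or not en   (complement / identity)
    = rdy and req or not not req and not rdy or not en   (complement / identity)
    = rdy and req or req and not rdy or not en   (double negation)
    = req or not en   (distribution)
These differ: at en=1, rdy=1, req=0, E1 = 1 but E2 = 0.

No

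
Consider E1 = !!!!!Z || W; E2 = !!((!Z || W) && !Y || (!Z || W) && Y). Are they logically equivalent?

E1: !!!!!Z || W
    = !!!Z || W
    = !Z || W
E2: !!((!Z || W) && !Y || (!Z || W) && Y)
    = !!(!Z || W)
    = !Z || W
Both reduce to !Z || W, so they are equivalent.

Yes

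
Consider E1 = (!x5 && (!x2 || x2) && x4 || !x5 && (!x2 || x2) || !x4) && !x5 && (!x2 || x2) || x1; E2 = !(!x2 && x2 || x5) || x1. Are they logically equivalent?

Yes

E1: (!x5 && (!x2 || x2) && x4 || !x5 && (!x2 || x2) || !x4) && !x5 && (!x2 || x2) || x1
    = (!x5 && (!x2 || x2) || !x4) && !x5 && (!x2 || x2) || x1
    = !x5 && (!x2 || x2) || x1
    = !x5 || x1
E2: !(!x2 && x2 || x5) || x1
    = !x5 || x1
Both reduce to !x5 || x1, so they are equivalent.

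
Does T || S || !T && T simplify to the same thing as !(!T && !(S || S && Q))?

E1: T || S || !T && T
    = T || S
E2: !(!T && !(S || S && Q))
    = !(!T && !S)
    = T || S
Both reduce to T || S, so they are equivalent.

Yes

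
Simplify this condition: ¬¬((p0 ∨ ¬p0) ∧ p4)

¬¬((p0 ∨ ¬p0) ∧ p4)
= (p0 ∨ ¬p0) ∧ p4   (double negation)
= p4   (complement / identity)

p4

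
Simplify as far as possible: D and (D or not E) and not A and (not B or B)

D and not A

D and (D or not E) and not A and (not B or B)
= D and not A and (not B or B)   [absorption]
= D and not A   [complement / identity]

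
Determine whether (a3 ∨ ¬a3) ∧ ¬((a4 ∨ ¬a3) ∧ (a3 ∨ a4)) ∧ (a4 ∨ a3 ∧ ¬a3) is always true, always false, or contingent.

(a3 ∨ ¬a3) ∧ ¬((a4 ∨ ¬a3) ∧ (a3 ∨ a4)) ∧ (a4 ∨ a3 ∧ ¬a3)
= (a3 ∨ ¬a3) ∧ ¬(¬a3 ∧ a3 ∨ a4) ∧ (a4 ∨ a3 ∧ ¬a3)   — distribution
= (a3 ∨ ¬a3) ∧ ¬a4 ∧ (a4 ∨ a3 ∧ ¬a3)   — complement / identity
= ¬a4 ∧ (a4 ∨ a3 ∧ ¬a3)   — complement / identity
= ¬a4 ∧ a4   — complement / identity
= False   — complement

always false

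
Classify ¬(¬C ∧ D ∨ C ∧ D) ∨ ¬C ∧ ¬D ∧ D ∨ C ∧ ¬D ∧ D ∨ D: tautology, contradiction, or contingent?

tautology

¬(¬C ∧ D ∨ C ∧ D) ∨ ¬C ∧ ¬D ∧ D ∨ C ∧ ¬D ∧ D ∨ D
= ¬D ∨ ¬C ∧ ¬D ∧ D ∨ C ∧ ¬D ∧ D ∨ D
= ¬D ∨ ¬D ∧ D ∨ D
= ¬D ∨ D
= True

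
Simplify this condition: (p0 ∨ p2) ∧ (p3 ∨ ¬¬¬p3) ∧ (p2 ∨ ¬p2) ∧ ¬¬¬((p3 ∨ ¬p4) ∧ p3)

(p0 ∨ p2) ∧ ¬p3

(p0 ∨ p2) ∧ (p3 ∨ ¬¬¬p3) ∧ (p2 ∨ ¬p2) ∧ ¬¬¬((p3 ∨ ¬p4) ∧ p3)
= (p0 ∨ p2) ∧ (p3 ∨ ¬¬¬p3) ∧ (p2 ∨ ¬p2) ∧ ¬¬¬p3   — absorption
= (p0 ∨ p2) ∧ (p3 ∨ ¬¬¬p3) ∧ (p2 ∨ ¬p2) ∧ ¬p3   — double negation
= (p0 ∨ p2) ∧ (p3 ∨ ¬¬¬p3) ∧ ¬p3   — complement / identity
= (p0 ∨ p2) ∧ (p3 ∨ ¬p3) ∧ ¬p3   — double negation
= (p0 ∨ p2) ∧ ¬p3   — complement / identity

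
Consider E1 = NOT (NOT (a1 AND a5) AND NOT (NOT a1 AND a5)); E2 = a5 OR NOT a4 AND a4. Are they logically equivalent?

E1: NOT (NOT (a1 AND a5) AND NOT (NOT a1 AND a5))
    = a1 AND a5 OR NOT a1 AND a5
    = a5
E2: a5 OR NOT a4 AND a4
    = a5
Both reduce to a5, so they are equivalent.

Yes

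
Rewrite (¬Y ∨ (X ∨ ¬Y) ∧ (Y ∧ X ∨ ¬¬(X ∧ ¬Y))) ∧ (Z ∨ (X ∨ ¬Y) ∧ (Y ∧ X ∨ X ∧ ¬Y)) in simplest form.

(¬Y ∨ (X ∨ ¬Y) ∧ (Y ∧ X ∨ ¬¬(X ∧ ¬Y))) ∧ (Z ∨ (X ∨ ¬Y) ∧ (Y ∧ X ∨ X ∧ ¬Y))
= (¬Y ∨ (X ∨ ¬Y) ∧ (Y ∧ X ∨ X ∧ ¬Y)) ∧ (Z ∨ (X ∨ ¬Y) ∧ (Y ∧ X ∨ X ∧ ¬Y))   — double negation
= (X ∨ ¬Y) ∧ (Y ∧ X ∨ X ∧ ¬Y) ∨ ¬Y ∧ Z   — distribution
= (X ∨ ¬Y) ∧ X ∨ ¬Y ∧ Z   — distribution
= X ∨ ¬Y ∧ Z   — absorption

X ∨ ¬Y ∧ Z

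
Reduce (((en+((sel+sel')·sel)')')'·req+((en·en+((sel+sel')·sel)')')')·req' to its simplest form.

(en+sel')·req'

(((en+((sel+sel')·sel)')')'·req+((en·en+((sel+sel')·sel)')')')·req'
= (((en+((sel+sel')·sel)')')'·req+((en+((sel+sel')·sel)')')')·req'   — idempotence
= ((en+((sel+sel')·sel)')')'·req'   — absorption
= ((en+sel')')'·req'   — complement / identity
= (en+sel')·req'   — double negation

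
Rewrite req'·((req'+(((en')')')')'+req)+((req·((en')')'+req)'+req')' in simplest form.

req'·((req'+(((en')')')')'+req)+((req·((en')')'+req)'+req')'
= req'·((req'+(((en')')')')'+req)+(req·((en')')'+req)·req   — De Morgan
= req'·(req·((en')')'+req)+(req·((en')')'+req)·req   — De Morgan
= req·((en')')'+req   — distribution
= req·en'+req   — double negation
= req   — absorption

req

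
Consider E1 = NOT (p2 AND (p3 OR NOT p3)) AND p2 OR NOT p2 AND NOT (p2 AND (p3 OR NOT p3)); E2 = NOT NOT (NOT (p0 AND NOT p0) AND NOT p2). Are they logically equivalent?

E1: NOT (p2 AND (p3 OR NOT p3)) AND p2 OR NOT p2 AND NOT (p2 AND (p3 OR NOT p3))
    = NOT (p2 AND (p3 OR NOT p3))
    = NOT p2
E2: NOT NOT (NOT (p0 AND NOT p0) AND NOT p2)
    = NOT (p0 AND NOT p0 OR p2)
    = NOT p2
Both reduce to NOT p2, so they are equivalent.

Yes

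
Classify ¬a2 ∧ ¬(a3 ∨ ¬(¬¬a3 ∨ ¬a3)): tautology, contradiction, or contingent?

¬a2 ∧ ¬(a3 ∨ ¬(¬¬a3 ∨ ¬a3))
= ¬a2 ∧ ¬(a3 ∨ ¬a3 ∧ a3)   — De Morgan
= ¬a2 ∧ ¬a3   — complement / identity
This depends on a2, a3, so it is not a constant.

contingent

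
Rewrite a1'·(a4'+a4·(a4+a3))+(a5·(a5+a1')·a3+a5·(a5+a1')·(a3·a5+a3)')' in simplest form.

a1'·(a4'+a4·(a4+a3))+(a5·(a5+a1')·a3+a5·(a5+a1')·(a3·a5+a3)')'
= a1'·(a4'+a4·(a4+a3))+(a5·(a5+a1')·a3+a5·(a5+a1')·a3')'   [absorption]
= a1'·(a4'+a4)+(a5·(a5+a1')·a3+a5·(a5+a1')·a3')'   [absorption]
= a1'·(a4'+a4)+(a5·(a5+a1'))'   [distribution]
= a1'·(a4'+a4)+a5'   [absorption]
= a1'+a5'   [complement / identity]

a1'+a5'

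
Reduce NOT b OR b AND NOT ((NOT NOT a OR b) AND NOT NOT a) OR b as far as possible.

TRUE

NOT b OR b AND NOT ((NOT NOT a OR b) AND NOT NOT a) OR b
= NOT b OR b AND NOT NOT NOT a OR b
= NOT b OR b AND NOT a OR b
= NOT b OR b
= TRUE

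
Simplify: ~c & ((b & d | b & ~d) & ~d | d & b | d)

~c & ((b & d | b & ~d) & ~d | d & b | d)
= ~c & (b & ~d | d & b | d)   [distribution]
= ~c & (b | d)   [distribution]

~c & (b | d)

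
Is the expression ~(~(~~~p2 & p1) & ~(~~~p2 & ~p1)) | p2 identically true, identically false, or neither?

identically true

~(~(~~~p2 & p1) & ~(~~~p2 & ~p1)) | p2
= ~~~p2 & p1 | ~~~p2 & ~p1 | p2   — De Morgan
= ~~~p2 | p2   — distribution
= ~p2 | p2   — double negation
= 1   — complement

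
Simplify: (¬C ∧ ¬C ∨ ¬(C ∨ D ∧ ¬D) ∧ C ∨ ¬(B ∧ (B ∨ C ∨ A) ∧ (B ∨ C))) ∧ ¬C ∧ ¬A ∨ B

(¬C ∧ ¬C ∨ ¬(C ∨ D ∧ ¬D) ∧ C ∨ ¬(B ∧ (B ∨ C ∨ A) ∧ (B ∨ C))) ∧ ¬C ∧ ¬A ∨ B
= (¬C ∧ ¬C ∨ ¬C ∧ C ∨ ¬(B ∧ (B ∨ C ∨ A) ∧ (B ∨ C))) ∧ ¬C ∧ ¬A ∨ B   [complement / identity]
= (¬C ∧ ¬C ∨ ¬C ∧ C ∨ ¬(B ∧ (B ∨ C))) ∧ ¬C ∧ ¬A ∨ B   [absorption]
= (¬C ∨ ¬(B ∧ (B ∨ C))) ∧ ¬C ∧ ¬A ∨ B   [distribution]
= (¬C ∨ ¬B) ∧ ¬C ∧ ¬A ∨ B   [absorption]
= ¬C ∧ ¬A ∨ B   [absorption]

¬C ∧ ¬A ∨ B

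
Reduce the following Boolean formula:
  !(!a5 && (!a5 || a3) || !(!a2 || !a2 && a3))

a5 && !a2

!(!a5 && (!a5 || a3) || !(!a2 || !a2 && a3))
= !(!a5 || !(!a2 || !a2 && a3))
= a5 && (!a2 || !a2 && a3)
= a5 && !a2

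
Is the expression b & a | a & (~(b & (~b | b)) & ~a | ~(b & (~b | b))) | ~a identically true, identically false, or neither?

b & a | a & (~(b & (~b | b)) & ~a | ~(b & (~b | b))) | ~a
= b & a | a & ~(b & (~b | b)) | ~a
= b & a | a & ~b | ~a
= a | ~a
= 1

identically true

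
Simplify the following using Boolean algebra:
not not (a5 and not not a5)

a5

not not (a5 and not not a5)
= not not (a5 and a5)   — double negation
= not not a5   — idempotence
= a5   — double negation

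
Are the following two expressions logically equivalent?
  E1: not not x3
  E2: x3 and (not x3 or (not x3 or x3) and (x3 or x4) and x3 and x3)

E1: not not x3
    = x3   — double negation
E2: x3 and (not x3 or (not x3 or x3) and (x3 or x4) and x3 and x3)
    = x3 and (not x3 or (x3 or x4) and x3 and x3)   — complement / identity
    = x3 and (not x3 or x3 and x3)   — absorption
    = x3 and (not x3 or x3)   — idempotence
    = x3   — complement / identity
Both reduce to x3, so they are equivalent.

Yes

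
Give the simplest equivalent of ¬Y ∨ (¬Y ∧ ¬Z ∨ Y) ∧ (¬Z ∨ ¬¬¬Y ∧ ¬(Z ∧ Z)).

¬Y ∨ (¬Y ∧ ¬Z ∨ Y) ∧ (¬Z ∨ ¬¬¬Y ∧ ¬(Z ∧ Z))
= ¬Y ∨ (¬Y ∧ ¬Z ∨ Y) ∧ (¬Z ∨ ¬¬¬Y ∧ ¬Z)   (idempotence)
= ¬Y ∨ (¬Y ∧ ¬Z ∨ Y) ∧ (¬Z ∨ ¬Y ∧ ¬Z)   (double negation)
= ¬Y ∨ Y ∧ ¬Z ∨ ¬Y ∧ ¬Z   (distribution)
= ¬Y ∨ ¬Z   (distribution)

¬Y ∨ ¬Z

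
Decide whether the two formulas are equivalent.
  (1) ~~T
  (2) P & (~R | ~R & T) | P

E1: ~~T
    = T
E2: P & (~R | ~R & T) | P
    = P & ~R | P
    = P
These differ: at P=0, R=0, T=1, E1 = 1 but E2 = 0.

No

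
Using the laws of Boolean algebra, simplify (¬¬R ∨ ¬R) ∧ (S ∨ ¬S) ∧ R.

(¬¬R ∨ ¬R) ∧ (S ∨ ¬S) ∧ R
= (¬¬R ∨ ¬R) ∧ R   [complement / identity]
= (R ∨ ¬R) ∧ R   [double negation]
= R   [complement / identity]

R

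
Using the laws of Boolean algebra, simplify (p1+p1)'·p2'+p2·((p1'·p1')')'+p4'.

p1'+p4'

(p1+p1)'·p2'+p2·((p1'·p1')')'+p4'
= (p1+p1)'·p2'+p2·(p1+p1)'+p4'
= (p1+p1)'+p4'
= p1'+p4'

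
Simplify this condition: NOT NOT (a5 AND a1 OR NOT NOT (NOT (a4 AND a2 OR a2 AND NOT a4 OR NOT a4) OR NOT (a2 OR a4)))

a5 AND a1 OR NOT a2

NOT NOT (a5 AND a1 OR NOT NOT (NOT (a4 AND a2 OR a2 AND NOT a4 OR NOT a4) OR NOT (a2 OR a4)))
= NOT NOT (a5 AND a1 OR NOT ((a4 AND a2 OR a2 AND NOT a4 OR NOT a4) AND (a2 OR a4)))
= NOT NOT (a5 AND a1 OR NOT ((a2 OR NOT a4) AND (a2 OR a4)))
= NOT NOT (a5 AND a1 OR NOT (NOT a4 AND a4 OR a2))
= a5 AND a1 OR NOT (NOT a4 AND a4 OR a2)
= a5 AND a1 OR NOT a2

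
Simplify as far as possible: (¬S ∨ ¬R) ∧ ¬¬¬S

¬S

(¬S ∨ ¬R) ∧ ¬¬¬S
= (¬S ∨ ¬R) ∧ ¬S   (double negation)
= ¬S   (absorption)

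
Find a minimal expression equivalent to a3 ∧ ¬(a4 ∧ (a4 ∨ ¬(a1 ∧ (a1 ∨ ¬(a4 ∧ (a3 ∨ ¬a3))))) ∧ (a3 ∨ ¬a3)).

a3 ∧ ¬a4

a3 ∧ ¬(a4 ∧ (a4 ∨ ¬(a1 ∧ (a1 ∨ ¬(a4 ∧ (a3 ∨ ¬a3))))) ∧ (a3 ∨ ¬a3))
= a3 ∧ ¬(a4 ∧ (a4 ∨ ¬(a1 ∧ (a1 ∨ ¬(a4 ∧ (a3 ∨ ¬a3))))))   [complement / identity]
= a3 ∧ ¬(a4 ∧ (a4 ∨ ¬(a1 ∧ (a1 ∨ ¬a4))))   [complement / identity]
= a3 ∧ ¬(a4 ∧ (a4 ∨ ¬a1))   [absorption]
= a3 ∧ ¬a4   [absorption]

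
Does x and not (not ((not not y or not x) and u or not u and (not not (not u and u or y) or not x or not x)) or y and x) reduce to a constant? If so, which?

yes, False

x and not (not ((not not y or not x) and u or not u and (not not (not u and u or y) or not x or not x)) or y and x)
= x and not (not ((not not y or not x) and u or not u and (not not (not u and u or y) or not x)) or y and x)   — idempotence
= x and not (not ((not not y or not x) and u or not u and (not not y or not x)) or y and x)   — complement / identity
= x and not (not (not not y or not x) or y and x)   — distribution
= x and not (not y and x or y and x)   — De Morgan
= x and not x   — distribution
= False   — complement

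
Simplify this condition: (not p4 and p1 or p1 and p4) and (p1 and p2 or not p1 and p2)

(not p4 and p1 or p1 and p4) and (p1 and p2 or not p1 and p2)
= (not p4 and p1 or p1 and p4) and p2   [distribution]
= p1 and p2   [distribution]

p1 and p2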